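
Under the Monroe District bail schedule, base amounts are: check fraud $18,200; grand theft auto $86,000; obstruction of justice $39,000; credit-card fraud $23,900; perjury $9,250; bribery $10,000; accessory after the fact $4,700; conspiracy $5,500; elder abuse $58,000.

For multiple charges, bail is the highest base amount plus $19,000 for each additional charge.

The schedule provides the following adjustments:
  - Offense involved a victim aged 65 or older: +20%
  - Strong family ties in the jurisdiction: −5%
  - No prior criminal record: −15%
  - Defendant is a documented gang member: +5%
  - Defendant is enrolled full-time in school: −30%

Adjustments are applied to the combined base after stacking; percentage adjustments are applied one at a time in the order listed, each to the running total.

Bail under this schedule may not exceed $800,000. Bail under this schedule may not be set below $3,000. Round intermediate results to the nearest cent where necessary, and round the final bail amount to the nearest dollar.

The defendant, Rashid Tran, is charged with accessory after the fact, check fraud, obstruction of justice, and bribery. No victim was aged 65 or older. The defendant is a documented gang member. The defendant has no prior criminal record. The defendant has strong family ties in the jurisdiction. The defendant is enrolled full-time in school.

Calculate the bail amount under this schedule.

Base amounts from the schedule: accessory after the fact $4,700; check fraud $18,200; obstruction of justice $39,000; bribery $10,000.
Stacking rule: highest base plus $19,000 per additional charge. Highest is obstruction of justice at $39,000; 3 additional charges → +$57,000. Combined base = $96,000.
Strong family ties in the jurisdiction (−5%): $96,000 × 0.95 = $91,200.
No prior criminal record (−15%): $91,200 × 0.85 = $77,520.
Defendant is a documented gang member (+5%): $77,520 × 1.05 = $81,396.
Defendant is enrolled full-time in school (−30%): $81,396 × 0.7 = $56,977.20.
$56,977.20 is within the $800,000 maximum.
$56,977.20 is at or above the $3,000 minimum.
Rounded to the nearest dollar: $56,977.

$56,977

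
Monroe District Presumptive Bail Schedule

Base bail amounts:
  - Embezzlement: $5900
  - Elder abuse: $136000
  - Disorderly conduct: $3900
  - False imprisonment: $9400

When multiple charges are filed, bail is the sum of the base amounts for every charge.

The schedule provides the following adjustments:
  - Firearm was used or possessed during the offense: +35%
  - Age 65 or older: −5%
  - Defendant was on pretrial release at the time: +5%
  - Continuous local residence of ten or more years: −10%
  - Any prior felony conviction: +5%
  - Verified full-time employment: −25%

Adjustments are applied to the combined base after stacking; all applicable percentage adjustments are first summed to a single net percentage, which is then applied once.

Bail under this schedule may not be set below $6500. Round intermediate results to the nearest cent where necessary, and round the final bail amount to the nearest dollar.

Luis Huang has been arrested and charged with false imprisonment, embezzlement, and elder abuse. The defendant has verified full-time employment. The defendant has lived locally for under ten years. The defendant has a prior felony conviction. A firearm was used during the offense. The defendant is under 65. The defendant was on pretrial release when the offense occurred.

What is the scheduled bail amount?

$181560

Base amounts from the schedule: false imprisonment $9400; embezzlement $5900; elder abuse $136000.
Stacking rule: sum of all bases. $9400 + $5900 + $136000 = $151300.
Net percentage adjustment: +35% +5% +5% −25% = +20%. $151300 × 1.2 = $181560.
$181560 is at or above the $6500 minimum.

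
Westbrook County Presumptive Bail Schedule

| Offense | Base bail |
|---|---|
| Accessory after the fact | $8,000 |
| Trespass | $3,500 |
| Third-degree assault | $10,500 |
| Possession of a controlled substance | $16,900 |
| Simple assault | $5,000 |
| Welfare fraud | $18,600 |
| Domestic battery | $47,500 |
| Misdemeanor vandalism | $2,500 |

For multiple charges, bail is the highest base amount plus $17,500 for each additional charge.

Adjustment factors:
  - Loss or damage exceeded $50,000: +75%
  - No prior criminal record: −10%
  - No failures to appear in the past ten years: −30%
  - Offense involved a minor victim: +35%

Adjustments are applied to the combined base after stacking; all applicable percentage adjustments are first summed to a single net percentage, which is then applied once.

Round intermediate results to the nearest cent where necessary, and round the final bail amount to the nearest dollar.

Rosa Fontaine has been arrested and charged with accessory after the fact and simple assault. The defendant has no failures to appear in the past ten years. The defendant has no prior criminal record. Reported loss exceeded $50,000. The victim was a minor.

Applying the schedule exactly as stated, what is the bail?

Base amounts from the schedule: accessory after the fact $8,000; simple assault $5,000.
Stacking rule: highest base plus $17,500 per additional charge. Highest is accessory after the fact at $8,000; 1 additional charge → +$17,500. Combined base = $25,500.
Net percentage adjustment: +75% −10% −30% +35% = +70%. $25,500 × 1.7 = $43,350.

$43,350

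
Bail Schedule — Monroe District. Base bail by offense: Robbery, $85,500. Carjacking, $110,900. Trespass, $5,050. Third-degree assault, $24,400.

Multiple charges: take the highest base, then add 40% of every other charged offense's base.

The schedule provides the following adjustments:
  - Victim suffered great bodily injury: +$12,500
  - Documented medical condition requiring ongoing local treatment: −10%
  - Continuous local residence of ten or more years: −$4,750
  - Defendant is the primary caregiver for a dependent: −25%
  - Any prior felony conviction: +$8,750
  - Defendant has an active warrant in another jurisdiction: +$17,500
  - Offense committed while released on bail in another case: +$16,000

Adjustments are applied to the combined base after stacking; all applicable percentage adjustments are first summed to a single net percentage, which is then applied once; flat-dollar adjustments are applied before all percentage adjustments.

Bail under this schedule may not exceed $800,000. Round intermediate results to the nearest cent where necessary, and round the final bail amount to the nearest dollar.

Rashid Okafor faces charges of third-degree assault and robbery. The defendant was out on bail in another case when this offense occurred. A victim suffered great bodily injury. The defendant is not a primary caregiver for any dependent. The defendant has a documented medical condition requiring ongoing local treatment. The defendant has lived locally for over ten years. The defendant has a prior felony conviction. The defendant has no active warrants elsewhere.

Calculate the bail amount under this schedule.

Base amounts from the schedule: third-degree assault $24,400; robbery $85,500.
Stacking rule: highest base plus 40% of each additional charge. Highest is robbery at $85,500. Additional: $24,400 × 40% = $9,760. Combined base = $85,500 + $9,760 = $95,260.
Victim suffered great bodily injury (+$12,500 flat): $95,260 + $12,500 = $107,760.
Continuous local residence of ten or more years (−$4,750 flat): $107,760 − $4,750 = $103,010.
Any prior felony conviction (+$8,750 flat): $103,010 + $8,750 = $111,760.
Offense committed while released on bail in another case (+$16,000 flat): $111,760 + $16,000 = $127,760.
Documented medical condition requiring ongoing local treatment (−10%): $127,760 × 0.9 = $114,984.
$114,984 is within the $800,000 maximum.

$114,984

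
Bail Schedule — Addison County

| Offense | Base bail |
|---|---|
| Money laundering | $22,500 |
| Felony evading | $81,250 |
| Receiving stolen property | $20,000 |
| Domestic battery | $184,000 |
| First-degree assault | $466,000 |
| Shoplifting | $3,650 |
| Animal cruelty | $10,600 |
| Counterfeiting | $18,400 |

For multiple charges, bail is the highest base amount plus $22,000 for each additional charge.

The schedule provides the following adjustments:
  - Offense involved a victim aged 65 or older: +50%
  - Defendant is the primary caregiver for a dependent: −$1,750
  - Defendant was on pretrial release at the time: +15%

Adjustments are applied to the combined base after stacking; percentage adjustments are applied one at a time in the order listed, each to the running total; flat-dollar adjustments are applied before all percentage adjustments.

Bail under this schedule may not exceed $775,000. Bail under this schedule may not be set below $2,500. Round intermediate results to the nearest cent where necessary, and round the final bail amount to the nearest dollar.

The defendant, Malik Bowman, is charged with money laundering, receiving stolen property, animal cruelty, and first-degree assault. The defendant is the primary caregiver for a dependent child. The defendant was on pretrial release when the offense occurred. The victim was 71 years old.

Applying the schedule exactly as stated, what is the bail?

$775,000

Base amounts from the schedule: money laundering $22,500; receiving stolen property $20,000; animal cruelty $10,600; first-degree assault $466,000.
Stacking rule: highest base plus $22,000 per additional charge. Highest is first-degree assault at $466,000; 3 additional charges → +$66,000. Combined base = $532,000.
Defendant is the primary caregiver for a dependent (−$1,750 flat): $532,000 − $1,750 = $530,250.
Offense involved a victim aged 65 or older (+50%): $530,250 × 1.5 = $795,375.
Defendant was on pretrial release at the time (+15%): $795,375 × 1.15 = $914,681.25.
Result $914,681.25 exceeds the maximum of $775,000; bail is capped at $775,000.
$775,000 is at or above the $2,500 minimum.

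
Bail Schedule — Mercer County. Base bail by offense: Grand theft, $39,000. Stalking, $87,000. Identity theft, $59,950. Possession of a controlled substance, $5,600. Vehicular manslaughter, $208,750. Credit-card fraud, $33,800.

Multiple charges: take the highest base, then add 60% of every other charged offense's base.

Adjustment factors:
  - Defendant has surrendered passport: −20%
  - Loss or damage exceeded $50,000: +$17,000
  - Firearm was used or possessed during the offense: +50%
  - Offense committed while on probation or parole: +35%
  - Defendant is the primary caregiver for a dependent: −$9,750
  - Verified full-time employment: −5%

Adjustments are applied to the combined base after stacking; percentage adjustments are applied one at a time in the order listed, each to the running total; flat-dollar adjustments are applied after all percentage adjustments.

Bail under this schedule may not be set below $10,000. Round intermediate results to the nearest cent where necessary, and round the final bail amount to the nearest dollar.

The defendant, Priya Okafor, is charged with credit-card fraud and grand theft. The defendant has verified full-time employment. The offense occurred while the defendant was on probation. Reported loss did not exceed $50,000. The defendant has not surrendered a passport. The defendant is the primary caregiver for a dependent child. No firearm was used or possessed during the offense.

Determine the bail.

$66,277

Base amounts from the schedule: credit-card fraud $33,800; grand theft $39,000.
Stacking rule: highest base plus 60% of each additional charge. Highest is grand theft at $39,000. Additional: $33,800 × 60% = $20,280. Combined base = $39,000 + $20,280 = $59,280.
Offense committed while on probation or parole (+35%): $59,280 × 1.35 = $80,028.
Verified full-time employment (−5%): $80,028 × 0.95 = $76,026.60.
Defendant is the primary caregiver for a dependent (−$9,750 flat): $76,026.60 − $9,750 = $66,276.60.
$66,276.60 is at or above the $10,000 minimum.
Rounded to the nearest dollar: $66,277.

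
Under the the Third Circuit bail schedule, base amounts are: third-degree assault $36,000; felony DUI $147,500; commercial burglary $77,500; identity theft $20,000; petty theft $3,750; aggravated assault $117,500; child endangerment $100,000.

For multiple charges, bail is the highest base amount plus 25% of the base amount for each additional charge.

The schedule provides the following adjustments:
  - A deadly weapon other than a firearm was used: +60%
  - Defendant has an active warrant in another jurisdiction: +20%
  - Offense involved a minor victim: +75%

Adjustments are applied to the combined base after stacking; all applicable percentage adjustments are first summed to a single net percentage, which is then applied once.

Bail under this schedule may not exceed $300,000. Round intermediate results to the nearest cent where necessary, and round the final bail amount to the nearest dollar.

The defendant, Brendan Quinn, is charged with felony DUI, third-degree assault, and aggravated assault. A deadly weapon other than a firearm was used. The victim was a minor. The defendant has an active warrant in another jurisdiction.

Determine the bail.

$300,000

Base amounts from the schedule: felony DUI $147,500; third-degree assault $36,000; aggravated assault $117,500.
Stacking rule: highest base plus 25% of each additional charge. Highest is felony DUI at $147,500. Additional: $36,000 × 25% = $9,000; $117,500 × 25% = $29,375. Combined base = $147,500 + $38,375 = $185,875.
Net percentage adjustment: +60% +20% +75% = +155%. $185,875 × 2.55 = $473,981.25.
Result $473,981.25 exceeds the maximum of $300,000; bail is capped at $300,000.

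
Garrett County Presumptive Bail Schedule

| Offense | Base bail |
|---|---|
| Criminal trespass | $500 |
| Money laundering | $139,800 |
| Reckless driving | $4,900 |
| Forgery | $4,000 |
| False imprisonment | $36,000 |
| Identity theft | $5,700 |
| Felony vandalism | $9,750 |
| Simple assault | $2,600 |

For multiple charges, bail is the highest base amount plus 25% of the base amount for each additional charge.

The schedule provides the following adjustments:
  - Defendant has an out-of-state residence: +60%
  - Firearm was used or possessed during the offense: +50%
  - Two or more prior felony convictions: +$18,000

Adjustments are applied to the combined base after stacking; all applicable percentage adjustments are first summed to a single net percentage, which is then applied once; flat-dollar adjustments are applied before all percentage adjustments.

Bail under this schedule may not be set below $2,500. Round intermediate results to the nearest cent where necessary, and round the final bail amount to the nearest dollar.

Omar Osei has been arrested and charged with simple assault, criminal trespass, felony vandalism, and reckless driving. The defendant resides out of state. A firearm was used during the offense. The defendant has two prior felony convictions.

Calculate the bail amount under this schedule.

$62,475

Base amounts from the schedule: simple assault $2,600; criminal trespass $500; felony vandalism $9,750; reckless driving $4,900.
Stacking rule: highest base plus 25% of each additional charge. Highest is felony vandalism at $9,750. Additional: $2,600 × 25% = $650; $500 × 25% = $125; $4,900 × 25% = $1,225. Combined base = $9,750 + $2,000 = $11,750.
Two or more prior felony convictions (+$18,000 flat): $11,750 + $18,000 = $29,750.
Net percentage adjustment: +60% +50% = +110%. $29,750 × 2.1 = $62,475.
$62,475 is at or above the $2,500 minimum.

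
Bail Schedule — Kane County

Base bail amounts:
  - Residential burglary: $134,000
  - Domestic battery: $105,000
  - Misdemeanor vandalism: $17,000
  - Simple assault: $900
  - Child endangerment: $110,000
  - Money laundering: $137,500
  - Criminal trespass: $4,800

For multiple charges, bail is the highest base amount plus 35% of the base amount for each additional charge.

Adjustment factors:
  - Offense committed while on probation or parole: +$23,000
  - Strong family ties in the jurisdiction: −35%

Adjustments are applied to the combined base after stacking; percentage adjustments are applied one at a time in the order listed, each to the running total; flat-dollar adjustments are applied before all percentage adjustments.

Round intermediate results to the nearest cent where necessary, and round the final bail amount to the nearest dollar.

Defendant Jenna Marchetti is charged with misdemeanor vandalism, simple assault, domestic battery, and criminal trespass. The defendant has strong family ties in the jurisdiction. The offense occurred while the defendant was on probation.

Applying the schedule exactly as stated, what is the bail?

$88,364

Base amounts from the schedule: misdemeanor vandalism $17,000; simple assault $900; domestic battery $105,000; criminal trespass $4,800.
Stacking rule: highest base plus 35% of each additional charge. Highest is domestic battery at $105,000. Additional: $17,000 × 35% = $5,950; $900 × 35% = $315; $4,800 × 35% = $1,680. Combined base = $105,000 + $7,945 = $112,945.
Offense committed while on probation or parole (+$23,000 flat): $112,945 + $23,000 = $135,945.
Strong family ties in the jurisdiction (−35%): $135,945 × 0.65 = $88,364.25.
Rounded to the nearest dollar: $88,364.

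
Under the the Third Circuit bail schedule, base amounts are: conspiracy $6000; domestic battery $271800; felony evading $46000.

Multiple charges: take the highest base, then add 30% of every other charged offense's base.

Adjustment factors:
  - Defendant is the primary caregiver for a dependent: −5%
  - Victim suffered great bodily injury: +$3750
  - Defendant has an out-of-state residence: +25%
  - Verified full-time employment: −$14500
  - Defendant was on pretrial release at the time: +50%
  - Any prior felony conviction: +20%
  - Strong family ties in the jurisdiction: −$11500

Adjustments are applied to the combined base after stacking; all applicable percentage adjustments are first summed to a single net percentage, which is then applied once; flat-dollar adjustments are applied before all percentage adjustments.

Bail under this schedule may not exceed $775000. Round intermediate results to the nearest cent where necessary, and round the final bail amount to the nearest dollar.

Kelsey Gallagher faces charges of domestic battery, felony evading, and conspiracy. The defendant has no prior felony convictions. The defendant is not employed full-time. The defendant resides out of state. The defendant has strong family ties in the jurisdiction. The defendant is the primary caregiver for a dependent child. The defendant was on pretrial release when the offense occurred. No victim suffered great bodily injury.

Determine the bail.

Base amounts from the schedule: domestic battery $271800; felony evading $46000; conspiracy $6000.
Stacking rule: highest base plus 30% of each additional charge. Highest is domestic battery at $271800. Additional: $46000 × 30% = $13800; $6000 × 30% = $1800. Combined base = $271800 + $15600 = $287400.
Strong family ties in the jurisdiction (−$11500 flat): $287400 − $11500 = $275900.
Net percentage adjustment: −5% +25% +50% = +70%. $275900 × 1.7 = $469030.
$469030 is within the $775000 maximum.

$469030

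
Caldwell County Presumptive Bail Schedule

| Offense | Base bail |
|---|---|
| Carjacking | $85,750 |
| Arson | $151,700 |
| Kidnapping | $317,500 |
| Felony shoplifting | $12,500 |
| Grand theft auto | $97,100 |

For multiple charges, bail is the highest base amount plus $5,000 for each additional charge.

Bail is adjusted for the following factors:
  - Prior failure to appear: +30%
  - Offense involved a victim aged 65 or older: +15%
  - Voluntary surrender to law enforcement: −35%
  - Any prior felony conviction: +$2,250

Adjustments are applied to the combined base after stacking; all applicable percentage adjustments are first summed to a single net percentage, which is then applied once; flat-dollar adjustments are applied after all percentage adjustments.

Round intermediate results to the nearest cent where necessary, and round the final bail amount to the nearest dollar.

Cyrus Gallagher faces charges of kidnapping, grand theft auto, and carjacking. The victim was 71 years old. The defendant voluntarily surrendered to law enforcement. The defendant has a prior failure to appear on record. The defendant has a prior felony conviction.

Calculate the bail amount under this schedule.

Base amounts from the schedule: kidnapping $317,500; grand theft auto $97,100; carjacking $85,750.
Stacking rule: highest base plus $5,000 per additional charge. Highest is kidnapping at $317,500; 2 additional charges → +$10,000. Combined base = $327,500.
Net percentage adjustment: +30% +15% −35% = +10%. $327,500 × 1.1 = $360,250.
Any prior felony conviction (+$2,250 flat): $360,250 + $2,250 = $362,500.

$362,500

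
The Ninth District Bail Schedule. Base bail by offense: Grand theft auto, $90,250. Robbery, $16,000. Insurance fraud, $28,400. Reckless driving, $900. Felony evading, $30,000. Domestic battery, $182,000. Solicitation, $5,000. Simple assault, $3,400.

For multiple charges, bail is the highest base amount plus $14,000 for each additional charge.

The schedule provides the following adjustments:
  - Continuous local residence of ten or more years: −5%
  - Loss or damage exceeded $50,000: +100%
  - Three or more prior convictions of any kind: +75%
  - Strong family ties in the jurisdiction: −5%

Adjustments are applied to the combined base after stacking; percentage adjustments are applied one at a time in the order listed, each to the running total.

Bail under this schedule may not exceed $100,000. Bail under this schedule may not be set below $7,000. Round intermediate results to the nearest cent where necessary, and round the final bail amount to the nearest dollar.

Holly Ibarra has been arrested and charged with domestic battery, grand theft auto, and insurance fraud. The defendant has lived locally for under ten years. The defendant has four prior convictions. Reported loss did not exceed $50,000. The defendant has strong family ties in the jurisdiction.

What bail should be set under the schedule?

Base amounts from the schedule: domestic battery $182,000; grand theft auto $90,250; insurance fraud $28,400.
Stacking rule: highest base plus $14,000 per additional charge. Highest is domestic battery at $182,000; 2 additional charges → +$28,000. Combined base = $210,000.
Three or more prior convictions of any kind (+75%): $210,000 × 1.75 = $367,500.
Strong family ties in the jurisdiction (−5%): $367,500 × 0.95 = $349,125.
Result $349,125 exceeds the maximum of $100,000; bail is capped at $100,000.
$100,000 is at or above the $7,000 minimum.

$100,000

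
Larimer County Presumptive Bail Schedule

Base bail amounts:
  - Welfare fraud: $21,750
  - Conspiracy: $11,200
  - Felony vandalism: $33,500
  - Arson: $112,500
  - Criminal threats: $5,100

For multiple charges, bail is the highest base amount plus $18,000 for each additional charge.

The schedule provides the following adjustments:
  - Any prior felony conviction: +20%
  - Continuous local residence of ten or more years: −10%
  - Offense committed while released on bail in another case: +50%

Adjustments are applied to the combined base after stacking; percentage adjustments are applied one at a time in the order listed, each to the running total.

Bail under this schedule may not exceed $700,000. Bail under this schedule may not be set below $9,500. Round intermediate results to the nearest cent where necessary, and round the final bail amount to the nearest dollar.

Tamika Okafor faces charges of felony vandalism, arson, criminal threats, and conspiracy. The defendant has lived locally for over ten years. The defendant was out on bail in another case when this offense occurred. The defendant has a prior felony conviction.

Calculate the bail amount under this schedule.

$269,730

Base amounts from the schedule: felony vandalism $33,500; arson $112,500; criminal threats $5,100; conspiracy $11,200.
Stacking rule: highest base plus $18,000 per additional charge. Highest is arson at $112,500; 3 additional charges → +$54,000. Combined base = $166,500.
Any prior felony conviction (+20%): $166,500 × 1.2 = $199,800.
Continuous local residence of ten or more years (−10%): $199,800 × 0.9 = $179,820.
Offense committed while released on bail in another case (+50%): $179,820 × 1.5 = $269,730.
$269,730 is within the $700,000 maximum.
$269,730 is at or above the $9,500 minimum.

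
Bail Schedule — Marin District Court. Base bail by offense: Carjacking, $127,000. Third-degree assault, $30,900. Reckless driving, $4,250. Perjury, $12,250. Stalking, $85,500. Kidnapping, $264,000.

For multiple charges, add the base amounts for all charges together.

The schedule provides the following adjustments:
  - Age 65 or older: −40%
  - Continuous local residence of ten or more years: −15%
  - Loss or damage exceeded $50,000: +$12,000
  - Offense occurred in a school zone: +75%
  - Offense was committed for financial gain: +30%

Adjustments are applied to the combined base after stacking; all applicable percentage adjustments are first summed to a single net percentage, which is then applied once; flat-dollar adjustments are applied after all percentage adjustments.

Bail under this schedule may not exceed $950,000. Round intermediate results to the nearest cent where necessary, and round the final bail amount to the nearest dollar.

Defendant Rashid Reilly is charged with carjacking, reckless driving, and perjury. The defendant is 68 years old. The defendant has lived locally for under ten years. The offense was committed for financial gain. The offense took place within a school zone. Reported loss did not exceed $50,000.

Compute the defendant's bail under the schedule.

Base amounts from the schedule: carjacking $127,000; reckless driving $4,250; perjury $12,250.
Stacking rule: sum of all bases. $127,000 + $4,250 + $12,250 = $143,500.
Net percentage adjustment: −40% +75% +30% = +65%. $143,500 × 1.65 = $236,775.
$236,775 is within the $950,000 maximum.

$236,775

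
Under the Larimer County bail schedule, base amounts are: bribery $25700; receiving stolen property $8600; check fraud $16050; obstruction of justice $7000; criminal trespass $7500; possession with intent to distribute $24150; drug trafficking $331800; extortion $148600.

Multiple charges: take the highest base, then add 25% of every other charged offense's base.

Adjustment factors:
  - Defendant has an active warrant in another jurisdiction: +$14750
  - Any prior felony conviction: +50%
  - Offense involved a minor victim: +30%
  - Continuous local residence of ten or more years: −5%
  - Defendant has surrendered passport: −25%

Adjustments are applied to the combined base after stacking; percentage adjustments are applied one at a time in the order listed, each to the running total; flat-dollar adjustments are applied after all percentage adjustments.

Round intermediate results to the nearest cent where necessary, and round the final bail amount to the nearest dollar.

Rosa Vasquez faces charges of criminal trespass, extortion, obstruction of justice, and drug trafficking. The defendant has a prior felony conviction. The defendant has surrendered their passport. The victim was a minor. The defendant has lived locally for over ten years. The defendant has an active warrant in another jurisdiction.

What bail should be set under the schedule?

$532396

Base amounts from the schedule: criminal trespass $7500; extortion $148600; obstruction of justice $7000; drug trafficking $331800.
Stacking rule: highest base plus 25% of each additional charge. Highest is drug trafficking at $331800. Additional: $7500 × 25% = $1875; $148600 × 25% = $37150; $7000 × 25% = $1750. Combined base = $331800 + $40775 = $372575.
Any prior felony conviction (+50%): $372575 × 1.5 = $558862.50.
Offense involved a minor victim (+30%): $558862.50 × 1.3 = $726521.25.
Continuous local residence of ten or more years (−5%): $726521.25 × 0.95 = $690195.19.
Defendant has surrendered passport (−25%): $690195.19 × 0.75 = $517646.39.
Defendant has an active warrant in another jurisdiction (+$14750 flat): $517646.39 + $14750 = $532396.39.
Rounded to the nearest dollar: $532396.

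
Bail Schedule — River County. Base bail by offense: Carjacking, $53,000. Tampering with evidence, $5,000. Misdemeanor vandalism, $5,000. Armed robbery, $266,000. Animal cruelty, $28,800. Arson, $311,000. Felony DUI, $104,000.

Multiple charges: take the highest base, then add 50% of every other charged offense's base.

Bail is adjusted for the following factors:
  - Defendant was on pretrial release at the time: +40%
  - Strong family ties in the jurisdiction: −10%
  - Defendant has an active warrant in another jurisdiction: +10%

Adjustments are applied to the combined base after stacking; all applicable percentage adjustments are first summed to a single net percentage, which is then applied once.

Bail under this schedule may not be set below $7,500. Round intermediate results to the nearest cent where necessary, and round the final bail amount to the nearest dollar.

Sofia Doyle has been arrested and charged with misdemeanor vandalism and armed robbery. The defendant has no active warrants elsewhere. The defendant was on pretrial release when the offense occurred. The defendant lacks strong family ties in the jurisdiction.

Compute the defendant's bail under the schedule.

Base amounts from the schedule: misdemeanor vandalism $5,000; armed robbery $266,000.
Stacking rule: highest base plus 50% of each additional charge. Highest is armed robbery at $266,000. Additional: $5,000 × 50% = $2,500. Combined base = $266,000 + $2,500 = $268,500.
Defendant was on pretrial release at the time (+40%): $268,500 × 1.4 = $375,900.
$375,900 is at or above the $7,500 minimum.

$375,900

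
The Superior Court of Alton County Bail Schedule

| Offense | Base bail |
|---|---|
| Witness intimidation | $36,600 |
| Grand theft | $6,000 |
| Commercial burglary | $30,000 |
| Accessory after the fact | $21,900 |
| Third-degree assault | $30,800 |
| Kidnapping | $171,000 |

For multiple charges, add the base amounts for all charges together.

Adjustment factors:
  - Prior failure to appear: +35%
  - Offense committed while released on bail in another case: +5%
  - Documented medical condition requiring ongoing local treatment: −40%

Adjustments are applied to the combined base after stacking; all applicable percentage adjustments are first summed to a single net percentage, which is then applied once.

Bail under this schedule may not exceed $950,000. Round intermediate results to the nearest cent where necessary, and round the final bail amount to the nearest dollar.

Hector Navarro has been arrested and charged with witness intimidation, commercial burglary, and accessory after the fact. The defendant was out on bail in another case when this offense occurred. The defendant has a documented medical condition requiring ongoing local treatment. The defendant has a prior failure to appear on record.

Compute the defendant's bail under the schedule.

Base amounts from the schedule: witness intimidation $36,600; commercial burglary $30,000; accessory after the fact $21,900.
Stacking rule: sum of all bases. $36,600 + $30,000 + $21,900 = $88,500.
Net percentage adjustment: +35% +5% −40% = +0%. $88,500 × 1 = $88,500.
$88,500 is within the $950,000 maximum.

$88,500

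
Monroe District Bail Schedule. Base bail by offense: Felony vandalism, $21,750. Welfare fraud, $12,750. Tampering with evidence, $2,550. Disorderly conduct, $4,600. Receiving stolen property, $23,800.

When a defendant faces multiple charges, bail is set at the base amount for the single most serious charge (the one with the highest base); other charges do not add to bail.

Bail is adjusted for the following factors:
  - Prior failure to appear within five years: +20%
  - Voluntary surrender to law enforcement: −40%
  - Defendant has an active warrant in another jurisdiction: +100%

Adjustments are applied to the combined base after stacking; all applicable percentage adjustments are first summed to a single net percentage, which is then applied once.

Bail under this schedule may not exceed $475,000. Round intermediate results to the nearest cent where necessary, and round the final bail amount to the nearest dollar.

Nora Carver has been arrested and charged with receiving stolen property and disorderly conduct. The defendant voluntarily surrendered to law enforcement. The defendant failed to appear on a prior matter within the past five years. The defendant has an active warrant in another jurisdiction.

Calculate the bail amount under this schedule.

Base amounts from the schedule: receiving stolen property $23,800; disorderly conduct $4,600.
Stacking rule: use the highest base only. Highest is receiving stolen property at $23,800. Combined base = $23,800.
Net percentage adjustment: +20% −40% +100% = +80%. $23,800 × 1.8 = $42,840.
$42,840 is within the $475,000 maximum.

$42,840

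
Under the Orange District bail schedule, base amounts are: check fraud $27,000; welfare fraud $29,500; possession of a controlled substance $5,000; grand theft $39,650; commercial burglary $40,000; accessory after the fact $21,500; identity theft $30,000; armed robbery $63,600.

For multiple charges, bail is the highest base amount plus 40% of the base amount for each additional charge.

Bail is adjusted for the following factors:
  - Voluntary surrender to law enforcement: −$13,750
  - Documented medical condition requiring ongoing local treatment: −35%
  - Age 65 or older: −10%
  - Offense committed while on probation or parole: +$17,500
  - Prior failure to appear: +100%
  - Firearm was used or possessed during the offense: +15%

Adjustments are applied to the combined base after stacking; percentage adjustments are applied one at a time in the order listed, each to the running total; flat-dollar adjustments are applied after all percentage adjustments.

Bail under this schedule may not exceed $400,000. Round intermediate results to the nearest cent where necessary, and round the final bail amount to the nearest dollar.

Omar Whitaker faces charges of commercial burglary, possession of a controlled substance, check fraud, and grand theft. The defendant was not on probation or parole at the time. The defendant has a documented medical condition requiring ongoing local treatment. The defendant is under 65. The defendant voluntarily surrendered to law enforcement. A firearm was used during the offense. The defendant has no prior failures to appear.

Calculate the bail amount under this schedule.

Base amounts from the schedule: commercial burglary $40,000; possession of a controlled substance $5,000; check fraud $27,000; grand theft $39,650.
Stacking rule: highest base plus 40% of each additional charge. Highest is commercial burglary at $40,000. Additional: $5,000 × 40% = $2,000; $27,000 × 40% = $10,800; $39,650 × 40% = $15,860. Combined base = $40,000 + $28,660 = $68,660.
Documented medical condition requiring ongoing local treatment (−35%): $68,660 × 0.65 = $44,629.
Firearm was used or possessed during the offense (+15%): $44,629 × 1.15 = $51,323.35.
Voluntary surrender to law enforcement (−$13,750 flat): $51,323.35 − $13,750 = $37,573.35.
$37,573.35 is within the $400,000 maximum.
Rounded to the nearest dollar: $37,573.

$37,573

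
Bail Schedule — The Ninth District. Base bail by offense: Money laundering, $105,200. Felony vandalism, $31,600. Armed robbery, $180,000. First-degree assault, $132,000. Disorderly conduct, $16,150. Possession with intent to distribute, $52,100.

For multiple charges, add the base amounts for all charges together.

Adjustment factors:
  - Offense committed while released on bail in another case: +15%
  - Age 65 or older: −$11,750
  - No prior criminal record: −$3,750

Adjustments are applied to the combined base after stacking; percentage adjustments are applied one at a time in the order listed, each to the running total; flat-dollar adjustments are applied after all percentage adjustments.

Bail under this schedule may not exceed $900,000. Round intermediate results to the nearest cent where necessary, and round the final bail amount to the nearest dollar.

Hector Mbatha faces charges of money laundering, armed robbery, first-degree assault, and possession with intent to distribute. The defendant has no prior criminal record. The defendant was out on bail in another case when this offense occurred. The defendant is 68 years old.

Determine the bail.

$524,195

Base amounts from the schedule: money laundering $105,200; armed robbery $180,000; first-degree assault $132,000; possession with intent to distribute $52,100.
Stacking rule: sum of all bases. $105,200 + $180,000 + $132,000 + $52,100 = $469,300.
Offense committed while released on bail in another case (+15%): $469,300 × 1.15 = $539,695.
Age 65 or older (−$11,750 flat): $539,695 − $11,750 = $527,945.
No prior criminal record (−$3,750 flat): $527,945 − $3,750 = $524,195.
$524,195 is within the $900,000 maximum.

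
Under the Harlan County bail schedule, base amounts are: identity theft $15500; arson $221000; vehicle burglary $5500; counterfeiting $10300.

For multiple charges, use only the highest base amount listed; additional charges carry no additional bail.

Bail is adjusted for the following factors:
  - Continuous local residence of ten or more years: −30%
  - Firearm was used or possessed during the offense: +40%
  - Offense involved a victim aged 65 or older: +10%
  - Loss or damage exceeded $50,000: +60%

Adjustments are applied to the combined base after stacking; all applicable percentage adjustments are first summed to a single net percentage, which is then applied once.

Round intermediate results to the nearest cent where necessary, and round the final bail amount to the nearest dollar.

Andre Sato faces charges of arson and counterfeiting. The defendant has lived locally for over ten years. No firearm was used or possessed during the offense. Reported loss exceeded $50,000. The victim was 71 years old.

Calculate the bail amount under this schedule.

Base amounts from the schedule: arson $221000; counterfeiting $10300.
Stacking rule: use the highest base only. Highest is arson at $221000. Combined base = $221000.
Net percentage adjustment: −30% +10% +60% = +40%. $221000 × 1.4 = $309400.

$309400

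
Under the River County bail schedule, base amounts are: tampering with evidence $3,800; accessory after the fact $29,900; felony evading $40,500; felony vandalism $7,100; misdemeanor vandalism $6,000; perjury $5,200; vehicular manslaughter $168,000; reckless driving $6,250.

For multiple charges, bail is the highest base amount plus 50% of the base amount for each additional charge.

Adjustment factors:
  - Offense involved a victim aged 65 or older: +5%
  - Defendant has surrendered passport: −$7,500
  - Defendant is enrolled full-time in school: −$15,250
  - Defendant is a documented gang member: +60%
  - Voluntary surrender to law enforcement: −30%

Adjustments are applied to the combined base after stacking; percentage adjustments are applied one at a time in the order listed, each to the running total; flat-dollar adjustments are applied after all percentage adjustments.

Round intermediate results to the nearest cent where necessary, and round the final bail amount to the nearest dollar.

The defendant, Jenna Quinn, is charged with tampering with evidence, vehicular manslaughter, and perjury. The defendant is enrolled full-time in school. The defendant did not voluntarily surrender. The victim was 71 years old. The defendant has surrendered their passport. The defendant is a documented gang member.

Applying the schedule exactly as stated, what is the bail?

$267,050

Base amounts from the schedule: tampering with evidence $3,800; vehicular manslaughter $168,000; perjury $5,200.
Stacking rule: highest base plus 50% of each additional charge. Highest is vehicular manslaughter at $168,000. Additional: $3,800 × 50% = $1,900; $5,200 × 50% = $2,600. Combined base = $168,000 + $4,500 = $172,500.
Offense involved a victim aged 65 or older (+5%): $172,500 × 1.05 = $181,125.
Defendant is a documented gang member (+60%): $181,125 × 1.6 = $289,800.
Defendant has surrendered passport (−$7,500 flat): $289,800 − $7,500 = $282,300.
Defendant is enrolled full-time in school (−$15,250 flat): $282,300 − $15,250 = $267,050.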